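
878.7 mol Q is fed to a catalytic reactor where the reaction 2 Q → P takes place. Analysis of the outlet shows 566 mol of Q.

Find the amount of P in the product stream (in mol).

For Q: n = n₀ − 2ξ → 566 = 878.7 − 2ξ, giving ξ = 156.4 mol.
Outlet amounts (n = n₀ + ν ξ):
  Q: 878.7 − 2(156.4) = 566
  P: 0 + 1(156.4) = 156.4

156 mol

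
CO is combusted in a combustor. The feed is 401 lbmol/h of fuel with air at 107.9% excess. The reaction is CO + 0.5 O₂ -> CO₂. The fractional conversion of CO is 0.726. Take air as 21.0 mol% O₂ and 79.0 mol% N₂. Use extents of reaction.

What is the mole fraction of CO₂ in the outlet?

Stoichiometric O₂ = 0.5 × 401 = 200.5 lbmol/h; O₂ fed = 200.5 × 2.079 = 416.8 lbmol/h.
N₂ fed = 416.8 × 79/21 = 1568 lbmol/h.
Fuel reacted = 0.726 × 401 → ξ = 291.1 lbmol/h.
Outlet (n = n₀ + ν ξ):
  CO: 401 − 1(291.1) = 109.9
  O₂: 416.8 − 0.5(291.1) = 271.3
  N₂: 1568 (inert)
  CO₂: 0 + 1(291.1) = 291.1
Total out = 2240 lbmol/h; y_CO₂ = 291.1 / 2240 = 0.1299.

0.13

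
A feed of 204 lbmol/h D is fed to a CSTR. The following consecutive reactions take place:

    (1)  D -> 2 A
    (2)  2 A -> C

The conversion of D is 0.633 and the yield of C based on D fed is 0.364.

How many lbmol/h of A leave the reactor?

110 lbmol/h

Conversion of D: D consumed = 1ξ₁ = 0.633 × 204 → ξ₁ = 129.1 lbmol/h.
Yield of C: 1ξ₂ / 204 = 0.364 → ξ₂ = 74.26 lbmol/h.
Outlet amounts (n = n₀ + Σ ν·ξ):
  D: 204 − 1(129.1) = 74.87
  A: 0 + 2(129.1) − 2(74.26) = 109.8
  C: 0 + 1(74.26) = 74.26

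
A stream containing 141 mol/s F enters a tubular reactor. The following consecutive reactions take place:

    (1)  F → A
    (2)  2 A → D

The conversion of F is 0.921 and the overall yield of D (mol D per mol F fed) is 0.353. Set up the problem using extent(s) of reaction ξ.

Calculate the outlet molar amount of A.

Conversion of F: F consumed = 1ξ₁ = 0.921 × 141 → ξ₁ = 129.9 mol/s.
Yield of D: 1ξ₂ / 141 = 0.353 → ξ₂ = 49.77 mol/s.
Outlet amounts (n = n₀ + Σ ν·ξ):
  F: 141 − 1(129.9) = 11.14
  A: 0 + 1(129.9) − 2(49.77) = 30.32
  D: 0 + 1(49.77) = 49.77

30.3 mol/s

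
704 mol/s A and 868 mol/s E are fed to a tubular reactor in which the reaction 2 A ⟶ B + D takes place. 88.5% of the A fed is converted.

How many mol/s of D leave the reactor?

A reacted = 0.885 × 704 = 623 mol/s; ν_A = −2, so ξ = 623/2 = 311.5 mol/s.
Outlet amounts (n = n₀ + ν ξ):
  A: 704 − 2(311.5) = 80.96
  B: 0 + 1(311.5) = 311.5
  D: 0 + 1(311.5) = 311.5
  E: 868 (inert)

312 mol/s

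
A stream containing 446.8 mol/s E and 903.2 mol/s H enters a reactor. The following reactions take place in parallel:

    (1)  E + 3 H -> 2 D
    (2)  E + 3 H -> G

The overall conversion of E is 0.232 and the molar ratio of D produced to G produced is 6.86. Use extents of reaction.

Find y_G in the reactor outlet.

0.0209

Conversion of E: E consumed = 0.232 × 446.8 = 103.7 mol/s = 1ξ₁ + 1ξ₂.
Selectivity: 2ξ₁ / (1ξ₂) = 6.86 → ξ₁ = 3.43 ξ₂.
Substitute: (1·3.43 + 1) ξ₂ = 103.7 → ξ₂ = 23.4 mol/s, ξ₁ = 80.26 mol/s.
Outlet amounts (n = n₀ + Σ ν·ξ):
  E: 446.8 − 1(80.26) − 1(23.4) = 343.1
  H: 903.2 − 3(80.26) − 3(23.4) = 592.2
  D: 0 + 2(80.26) = 160.5
  G: 0 + 1(23.4) = 23.4
Total out = 1119 mol/s; y_G = 23.4 / 1119 = 0.02091.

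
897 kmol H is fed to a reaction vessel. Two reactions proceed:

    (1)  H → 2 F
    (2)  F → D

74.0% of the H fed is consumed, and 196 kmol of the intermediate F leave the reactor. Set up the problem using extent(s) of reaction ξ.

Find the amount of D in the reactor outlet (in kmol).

Conversion of H: H consumed = 1ξ₁ = 0.74 × 897 → ξ₁ = 663.8 kmol.
F balance: n_F = 0 + 2ξ₁ − 1ξ₂ = 196 → ξ₂ = (2·663.8 − 196)/1 = 1132 kmol.
Outlet amounts (n = n₀ + Σ ν·ξ):
  H: 897 − 1(663.8) = 233.2
  F: 0 + 2(663.8) − 1(1132) = 196
  D: 0 + 1(1132) = 1132

1130 kmol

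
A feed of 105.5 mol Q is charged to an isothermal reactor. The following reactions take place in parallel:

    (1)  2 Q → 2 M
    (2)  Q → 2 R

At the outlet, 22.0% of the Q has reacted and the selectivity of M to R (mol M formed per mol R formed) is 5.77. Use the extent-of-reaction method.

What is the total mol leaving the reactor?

Conversion of Q: Q consumed = 0.22 × 105.5 = 23.21 mol = 2ξ₁ + 1ξ₂.
Selectivity: 2ξ₁ / (2ξ₂) = 5.77 → ξ₁ = 5.77 ξ₂.
Substitute: (2·5.77 + 1) ξ₂ = 23.21 → ξ₂ = 1.851 mol, ξ₁ = 10.68 mol.
Outlet amounts (n = n₀ + Σ ν·ξ):
  Q: 105.5 − 2(10.68) − 1(1.851) = 82.29
  M: 0 + 2(10.68) = 21.36
  R: 0 + 2(1.851) = 3.702
Total out = 82.29 + 21.36 + 3.702 = 107.4 mol.

107 mol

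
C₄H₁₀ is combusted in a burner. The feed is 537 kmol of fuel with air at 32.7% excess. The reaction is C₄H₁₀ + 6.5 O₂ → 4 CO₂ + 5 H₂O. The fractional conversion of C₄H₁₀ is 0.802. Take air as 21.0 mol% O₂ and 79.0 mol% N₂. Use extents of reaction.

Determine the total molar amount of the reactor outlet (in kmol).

Stoichiometric O₂ = 6.5 × 537 = 3490 kmol; O₂ fed = 3490 × 1.327 = 4632 kmol.
N₂ fed = 4632 × 79/21 = 17420 kmol.
Fuel reacted = 0.802 × 537 → ξ = 430.7 kmol.
Outlet (n = n₀ + ν ξ):
  C₄H₁₀: 537 − 1(430.7) = 106.3
  O₂: 4632 − 6.5(430.7) = 1833
  N₂: 17420 (inert)
  CO₂: 0 + 4(430.7) = 1723
  H₂O: 0 + 5(430.7) = 2153
Total out = 106.3 + 1833 + 17420 + 1723 + 2153 = 23240 kmol.

23200 kmol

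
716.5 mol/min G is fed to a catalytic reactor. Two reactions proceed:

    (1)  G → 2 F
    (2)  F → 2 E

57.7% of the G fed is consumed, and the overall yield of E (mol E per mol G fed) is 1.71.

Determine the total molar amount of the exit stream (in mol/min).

1740 mol/min

Conversion of G: G consumed = 1ξ₁ = 0.577 × 716.5 → ξ₁ = 413.4 mol/min.
Yield of E: 2ξ₂ / 716.5 = 1.71 → ξ₂ = 612.6 mol/min.
Outlet amounts (n = n₀ + Σ ν·ξ):
  G: 716.5 − 1(413.4) = 303.1
  F: 0 + 2(413.4) − 1(612.6) = 214.2
  E: 0 + 2(612.6) = 1225
Total out = 303.1 + 214.2 + 1225 = 1743 mol/min.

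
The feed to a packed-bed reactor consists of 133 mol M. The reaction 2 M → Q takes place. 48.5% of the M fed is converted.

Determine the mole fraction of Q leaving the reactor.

0.32

M reacted = 0.485 × 133 = 64.5 mol; ν_M = −2, so ξ = 64.5/2 = 32.25 mol.
Outlet amounts (n = n₀ + ν ξ):
  M: 133 − 2(32.25) = 68.5
  Q: 0 + 1(32.25) = 32.25
Total out = 100.7 mol; y_Q = 32.25 / 100.7 = 0.3201.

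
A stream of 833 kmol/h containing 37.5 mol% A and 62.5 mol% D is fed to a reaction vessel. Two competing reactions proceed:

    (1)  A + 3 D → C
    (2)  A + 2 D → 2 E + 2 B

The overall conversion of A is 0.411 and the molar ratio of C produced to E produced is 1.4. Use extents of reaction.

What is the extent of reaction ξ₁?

ξ₁ = 94.6 kmol/h

Conversion of A: A consumed = 0.411 × 312.4 = 128.4 kmol/h = 1ξ₁ + 1ξ₂.
Selectivity: 1ξ₁ / (2ξ₂) = 1.4 → ξ₁ = 2.8 ξ₂.
Substitute: (1·2.8 + 1) ξ₂ = 128.4 → ξ₂ = 33.79 kmol/h, ξ₁ = 94.6 kmol/h.
Outlet amounts (n = n₀ + Σ ν·ξ):
  A: 312.4 − 1(94.6) − 1(33.79) = 184
  D: 520.6 − 3(94.6) − 2(33.79) = 169.3
  C: 0 + 1(94.6) = 94.6
  E: 0 + 2(33.79) = 67.57
  B: 0 + 2(33.79) = 67.57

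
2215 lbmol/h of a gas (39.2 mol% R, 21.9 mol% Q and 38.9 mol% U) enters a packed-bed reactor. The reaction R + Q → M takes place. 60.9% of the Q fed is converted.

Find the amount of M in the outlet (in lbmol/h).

295 lbmol/h

Q reacted = 0.609 × 485.1 = 295.4 lbmol/h; ν_Q = −1, so ξ = 295.4/1 = 295.4 lbmol/h.
Outlet amounts (n = n₀ + ν ξ):
  R: 868.3 − 1(295.4) = 572.9
  Q: 485.1 − 1(295.4) = 189.7
  M: 0 + 1(295.4) = 295.4
  U: 861.6 (inert)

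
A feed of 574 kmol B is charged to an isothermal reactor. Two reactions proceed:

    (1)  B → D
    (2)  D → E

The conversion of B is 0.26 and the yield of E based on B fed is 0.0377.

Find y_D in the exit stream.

0.222

Conversion of B: B consumed = 1ξ₁ = 0.26 × 574 → ξ₁ = 149.2 kmol.
Yield of E: 1ξ₂ / 574 = 0.0377 → ξ₂ = 21.64 kmol.
Outlet amounts (n = n₀ + Σ ν·ξ):
  B: 574 − 1(149.2) = 424.8
  D: 0 + 1(149.2) − 1(21.64) = 127.6
  E: 0 + 1(21.64) = 21.64
Total out = 574 kmol; y_D = 127.6 / 574 = 0.2223.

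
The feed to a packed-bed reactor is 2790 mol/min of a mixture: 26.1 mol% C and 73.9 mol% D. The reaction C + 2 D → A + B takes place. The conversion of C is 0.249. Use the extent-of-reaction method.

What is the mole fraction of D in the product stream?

C reacted = 0.249 × 728.2 = 181.3 mol/min; ν_C = −1, so ξ = 181.3/1 = 181.3 mol/min.
Outlet amounts (n = n₀ + ν ξ):
  C: 728.2 − 1(181.3) = 546.9
  D: 2062 − 2(181.3) = 1699
  A: 0 + 1(181.3) = 181.3
  B: 0 + 1(181.3) = 181.3
Total out = 2609 mol/min; y_D = 1699 / 2609 = 0.6514.

0.651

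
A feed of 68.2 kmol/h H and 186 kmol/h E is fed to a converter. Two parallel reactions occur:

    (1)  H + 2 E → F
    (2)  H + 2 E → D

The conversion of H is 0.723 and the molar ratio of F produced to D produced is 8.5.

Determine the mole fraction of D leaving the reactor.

Conversion of H: H consumed = 0.723 × 68.2 = 49.31 kmol/h = 1ξ₁ + 1ξ₂.
Selectivity: 1ξ₁ / (1ξ₂) = 8.5 → ξ₁ = 8.5 ξ₂.
Substitute: (1·8.5 + 1) ξ₂ = 49.31 → ξ₂ = 5.19 kmol/h, ξ₁ = 44.12 kmol/h.
Outlet amounts (n = n₀ + Σ ν·ξ):
  H: 68.2 − 1(44.12) − 1(5.19) = 18.89
  E: 186 − 2(44.12) − 2(5.19) = 87.38
  F: 0 + 1(44.12) = 44.12
  D: 0 + 1(5.19) = 5.19
Total out = 155.6 kmol/h; y_D = 5.19 / 155.6 = 0.03336.

0.0334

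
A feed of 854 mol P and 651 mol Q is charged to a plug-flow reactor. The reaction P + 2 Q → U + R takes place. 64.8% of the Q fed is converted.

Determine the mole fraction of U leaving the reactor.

Q reacted = 0.648 × 651 = 421.8 mol; ν_Q = −2, so ξ = 421.8/2 = 210.9 mol.
Outlet amounts (n = n₀ + ν ξ):
  P: 854 − 1(210.9) = 643.1
  Q: 651 − 2(210.9) = 229.2
  U: 0 + 1(210.9) = 210.9
  R: 0 + 1(210.9) = 210.9
Total out = 1294 mol; y_U = 210.9 / 1294 = 0.163.

0.163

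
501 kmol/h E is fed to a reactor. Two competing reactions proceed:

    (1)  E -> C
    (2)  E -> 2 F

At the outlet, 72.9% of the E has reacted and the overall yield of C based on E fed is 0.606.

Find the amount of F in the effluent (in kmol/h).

Yield of C: 1ξ₁ / 501 = 0.606 → ξ₁ = 303.6 kmol/h.
Conversion of E: 1ξ₁ + 1ξ₂ = 0.729 × 501 = 365.2 → ξ₂ = 61.62 kmol/h.
Outlet amounts (n = n₀ + Σ ν·ξ):
  E: 501 − 1(303.6) − 1(61.62) = 135.8
  C: 0 + 1(303.6) = 303.6
  F: 0 + 2(61.62) = 123.2

123 kmol/h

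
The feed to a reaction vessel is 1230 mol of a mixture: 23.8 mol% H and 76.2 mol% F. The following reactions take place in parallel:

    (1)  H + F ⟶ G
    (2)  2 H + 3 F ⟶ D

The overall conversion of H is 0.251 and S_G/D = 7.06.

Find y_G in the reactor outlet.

Conversion of H: H consumed = 0.251 × 292.7 = 73.48 mol = 1ξ₁ + 2ξ₂.
Selectivity: 1ξ₁ / (1ξ₂) = 7.06 → ξ₁ = 7.06 ξ₂.
Substitute: (1·7.06 + 2) ξ₂ = 73.48 → ξ₂ = 8.11 mol, ξ₁ = 57.26 mol.
Outlet amounts (n = n₀ + Σ ν·ξ):
  H: 292.7 − 1(57.26) − 2(8.11) = 219.3
  F: 937.3 − 1(57.26) − 3(8.11) = 855.7
  G: 0 + 1(57.26) = 57.26
  D: 0 + 1(8.11) = 8.11
Total out = 1140 mol; y_G = 57.26 / 1140 = 0.05021.

0.0502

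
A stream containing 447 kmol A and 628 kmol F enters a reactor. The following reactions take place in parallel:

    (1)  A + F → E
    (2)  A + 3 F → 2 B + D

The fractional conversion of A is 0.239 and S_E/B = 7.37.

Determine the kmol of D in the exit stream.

6.79 kmol

Conversion of A: A consumed = 0.239 × 447 = 106.8 kmol = 1ξ₁ + 1ξ₂.
Selectivity: 1ξ₁ / (2ξ₂) = 7.37 → ξ₁ = 14.74 ξ₂.
Substitute: (1·14.74 + 1) ξ₂ = 106.8 → ξ₂ = 6.787 kmol, ξ₁ = 100 kmol.
Outlet amounts (n = n₀ + Σ ν·ξ):
  A: 447 − 1(100) − 1(6.787) = 340.2
  F: 628 − 1(100) − 3(6.787) = 507.6
  E: 0 + 1(100) = 100
  B: 0 + 2(6.787) = 13.57
  D: 0 + 1(6.787) = 6.787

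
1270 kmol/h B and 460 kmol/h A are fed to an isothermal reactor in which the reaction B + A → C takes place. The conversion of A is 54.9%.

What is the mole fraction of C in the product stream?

0.171

A reacted = 0.549 × 460 = 252.5 kmol/h; ν_A = −1, so ξ = 252.5/1 = 252.5 kmol/h.
Outlet amounts (n = n₀ + ν ξ):
  B: 1270 − 1(252.5) = 1017
  A: 460 − 1(252.5) = 207.5
  C: 0 + 1(252.5) = 252.5
Total out = 1477 kmol/h; y_C = 252.5 / 1477 = 0.1709.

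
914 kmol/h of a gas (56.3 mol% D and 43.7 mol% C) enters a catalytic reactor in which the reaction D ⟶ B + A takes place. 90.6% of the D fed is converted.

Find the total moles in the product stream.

D reacted = 0.906 × 514.6 = 466.2 kmol/h; ν_D = −1, so ξ = 466.2/1 = 466.2 kmol/h.
Outlet amounts (n = n₀ + ν ξ):
  D: 514.6 − 1(466.2) = 48.37
  B: 0 + 1(466.2) = 466.2
  A: 0 + 1(466.2) = 466.2
  C: 399.4 (inert)
Total out = 48.37 + 466.2 + 466.2 + 399.4 = 1380 kmol/h.

1380 kmol/h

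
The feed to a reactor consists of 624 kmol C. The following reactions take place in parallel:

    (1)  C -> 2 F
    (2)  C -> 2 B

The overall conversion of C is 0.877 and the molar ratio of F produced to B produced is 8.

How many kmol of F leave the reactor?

973 kmol

Conversion of C: C consumed = 0.877 × 624 = 547.2 kmol = 1ξ₁ + 1ξ₂.
Selectivity: 2ξ₁ / (2ξ₂) = 8 → ξ₁ = 8 ξ₂.
Substitute: (1·8 + 1) ξ₂ = 547.2 → ξ₂ = 60.81 kmol, ξ₁ = 486.4 kmol.
Outlet amounts (n = n₀ + Σ ν·ξ):
  C: 624 − 1(486.4) − 1(60.81) = 76.75
  F: 0 + 2(486.4) = 972.9
  B: 0 + 2(60.81) = 121.6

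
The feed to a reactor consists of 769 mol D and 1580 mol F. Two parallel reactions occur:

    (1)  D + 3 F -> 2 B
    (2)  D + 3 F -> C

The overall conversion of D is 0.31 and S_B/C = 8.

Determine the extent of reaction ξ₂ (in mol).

ξ₂ = 47.7 mol

Conversion of D: D consumed = 0.31 × 769 = 238.4 mol = 1ξ₁ + 1ξ₂.
Selectivity: 2ξ₁ / (1ξ₂) = 8 → ξ₁ = 4 ξ₂.
Substitute: (1·4 + 1) ξ₂ = 238.4 → ξ₂ = 47.68 mol, ξ₁ = 190.7 mol.
Outlet amounts (n = n₀ + Σ ν·ξ):
  D: 769 − 1(190.7) − 1(47.68) = 530.6
  F: 1580 − 3(190.7) − 3(47.68) = 864.8
  B: 0 + 2(190.7) = 381.4
  C: 0 + 1(47.68) = 47.68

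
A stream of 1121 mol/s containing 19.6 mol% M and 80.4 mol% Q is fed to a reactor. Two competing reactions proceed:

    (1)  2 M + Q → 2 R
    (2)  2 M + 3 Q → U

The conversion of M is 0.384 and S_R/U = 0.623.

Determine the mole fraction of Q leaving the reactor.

0.809

Conversion of M: M consumed = 0.384 × 219.7 = 84.37 mol/s = 2ξ₁ + 2ξ₂.
Selectivity: 2ξ₁ / (1ξ₂) = 0.623 → ξ₁ = 0.3115 ξ₂.
Substitute: (2·0.3115 + 2) ξ₂ = 84.37 → ξ₂ = 32.17 mol/s, ξ₁ = 10.02 mol/s.
Outlet amounts (n = n₀ + Σ ν·ξ):
  M: 219.7 − 2(10.02) − 2(32.17) = 135.3
  Q: 901.3 − 1(10.02) − 3(32.17) = 794.8
  R: 0 + 2(10.02) = 20.04
  U: 0 + 1(32.17) = 32.17
Total out = 982.3 mol/s; y_Q = 794.8 / 982.3 = 0.8091.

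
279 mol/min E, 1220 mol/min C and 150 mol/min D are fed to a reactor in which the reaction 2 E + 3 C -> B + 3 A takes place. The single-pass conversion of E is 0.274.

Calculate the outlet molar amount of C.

1110 mol/min

E reacted = 0.274 × 279 = 76.45 mol/min; ν_E = −2, so ξ = 76.45/2 = 38.22 mol/min.
Outlet amounts (n = n₀ + ν ξ):
  E: 279 − 2(38.22) = 202.6
  C: 1220 − 3(38.22) = 1105
  B: 0 + 1(38.22) = 38.22
  A: 0 + 3(38.22) = 114.7
  D: 150 (inert)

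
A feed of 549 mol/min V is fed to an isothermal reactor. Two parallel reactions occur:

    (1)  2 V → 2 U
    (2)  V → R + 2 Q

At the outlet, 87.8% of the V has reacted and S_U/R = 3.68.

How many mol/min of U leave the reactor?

Conversion of V: V consumed = 0.878 × 549 = 482 mol/min = 2ξ₁ + 1ξ₂.
Selectivity: 2ξ₁ / (1ξ₂) = 3.68 → ξ₁ = 1.84 ξ₂.
Substitute: (2·1.84 + 1) ξ₂ = 482 → ξ₂ = 103 mol/min, ξ₁ = 189.5 mol/min.
Outlet amounts (n = n₀ + Σ ν·ξ):
  V: 549 − 2(189.5) − 1(103) = 66.98
  U: 0 + 2(189.5) = 379
  R: 0 + 1(103) = 103
  Q: 0 + 2(103) = 206

379 mol/min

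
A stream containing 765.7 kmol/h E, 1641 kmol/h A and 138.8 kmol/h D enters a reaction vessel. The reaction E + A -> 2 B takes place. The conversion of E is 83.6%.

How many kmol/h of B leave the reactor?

E reacted = 0.836 × 765.7 = 640.1 kmol/h; ν_E = −1, so ξ = 640.1/1 = 640.1 kmol/h.
Outlet amounts (n = n₀ + ν ξ):
  E: 765.7 − 1(640.1) = 125.6
  A: 1641 − 1(640.1) = 1001
  B: 0 + 2(640.1) = 1280
  D: 138.8 (inert)

1280 kmol/h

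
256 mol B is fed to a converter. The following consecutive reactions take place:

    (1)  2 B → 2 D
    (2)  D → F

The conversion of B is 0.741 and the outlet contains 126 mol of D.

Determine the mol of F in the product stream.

Conversion of B: B consumed = 2ξ₁ = 0.741 × 256 → ξ₁ = 94.85 mol.
D balance: n_D = 0 + 2ξ₁ − 1ξ₂ = 126 → ξ₂ = (2·94.85 − 126)/1 = 63.7 mol.
Outlet amounts (n = n₀ + Σ ν·ξ):
  B: 256 − 2(94.85) = 66.3
  D: 0 + 2(94.85) − 1(63.7) = 126
  F: 0 + 1(63.7) = 63.7

63.7 mol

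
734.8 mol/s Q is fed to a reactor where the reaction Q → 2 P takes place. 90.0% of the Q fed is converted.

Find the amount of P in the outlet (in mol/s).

Q reacted = 0.9 × 734.8 = 661.3 mol/s; ν_Q = −1, so ξ = 661.3/1 = 661.3 mol/s.
Outlet amounts (n = n₀ + ν ξ):
  Q: 734.8 − 1(661.3) = 73.48
  P: 0 + 2(661.3) = 1323

1320 mol/s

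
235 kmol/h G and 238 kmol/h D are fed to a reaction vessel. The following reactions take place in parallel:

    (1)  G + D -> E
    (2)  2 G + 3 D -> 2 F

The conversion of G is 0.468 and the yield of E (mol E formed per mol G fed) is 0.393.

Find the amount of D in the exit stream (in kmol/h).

119 kmol/h

Yield of E: 1ξ₁ / 235 = 0.393 → ξ₁ = 92.36 kmol/h.
Conversion of G: 1ξ₁ + 2ξ₂ = 0.468 × 235 = 110 → ξ₂ = 8.812 kmol/h.
Outlet amounts (n = n₀ + Σ ν·ξ):
  G: 235 − 1(92.36) − 2(8.812) = 125
  D: 238 − 1(92.36) − 3(8.812) = 119.2
  E: 0 + 1(92.36) = 92.36
  F: 0 + 2(8.812) = 17.62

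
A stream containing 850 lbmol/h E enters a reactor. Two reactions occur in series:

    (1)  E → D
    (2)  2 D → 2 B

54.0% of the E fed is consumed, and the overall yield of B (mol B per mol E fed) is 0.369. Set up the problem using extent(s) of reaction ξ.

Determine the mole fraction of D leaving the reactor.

Conversion of E: E consumed = 1ξ₁ = 0.54 × 850 → ξ₁ = 459 lbmol/h.
Yield of B: 2ξ₂ / 850 = 0.369 → ξ₂ = 156.8 lbmol/h.
Outlet amounts (n = n₀ + Σ ν·ξ):
  E: 850 − 1(459) = 391
  D: 0 + 1(459) − 2(156.8) = 145.4
  B: 0 + 2(156.8) = 313.6
Total out = 850 lbmol/h; y_D = 145.4 / 850 = 0.171.

0.171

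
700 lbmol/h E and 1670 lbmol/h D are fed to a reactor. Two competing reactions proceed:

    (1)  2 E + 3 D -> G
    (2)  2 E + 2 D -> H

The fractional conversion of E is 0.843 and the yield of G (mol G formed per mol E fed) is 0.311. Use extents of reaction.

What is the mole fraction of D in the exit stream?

0.68

Yield of G: 1ξ₁ / 700 = 0.311 → ξ₁ = 217.7 lbmol/h.
Conversion of E: 2ξ₁ + 2ξ₂ = 0.843 × 700 = 590.1 → ξ₂ = 77.35 lbmol/h.
Outlet amounts (n = n₀ + Σ ν·ξ):
  E: 700 − 2(217.7) − 2(77.35) = 109.9
  D: 1670 − 3(217.7) − 2(77.35) = 862.2
  G: 0 + 1(217.7) = 217.7
  H: 0 + 1(77.35) = 77.35
Total out = 1267 lbmol/h; y_D = 862.2 / 1267 = 0.6804.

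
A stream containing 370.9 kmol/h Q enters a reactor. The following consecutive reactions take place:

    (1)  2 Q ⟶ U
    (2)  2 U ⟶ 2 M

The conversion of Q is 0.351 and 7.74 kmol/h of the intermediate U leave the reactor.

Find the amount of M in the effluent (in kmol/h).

Conversion of Q: Q consumed = 2ξ₁ = 0.351 × 370.9 → ξ₁ = 65.09 kmol/h.
U balance: n_U = 0 + 1ξ₁ − 2ξ₂ = 7.74 → ξ₂ = (1·65.09 − 7.74)/2 = 28.68 kmol/h.
Outlet amounts (n = n₀ + Σ ν·ξ):
  Q: 370.9 − 2(65.09) = 240.7
  U: 0 + 1(65.09) − 2(28.68) = 7.74
  M: 0 + 2(28.68) = 57.35

57.4 kmol/h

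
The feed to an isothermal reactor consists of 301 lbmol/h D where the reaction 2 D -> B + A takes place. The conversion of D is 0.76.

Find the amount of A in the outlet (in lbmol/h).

D reacted = 0.76 × 301 = 228.8 lbmol/h; ν_D = −2, so ξ = 228.8/2 = 114.4 lbmol/h.
Outlet amounts (n = n₀ + ν ξ):
  D: 301 − 2(114.4) = 72.24
  B: 0 + 1(114.4) = 114.4
  A: 0 + 1(114.4) = 114.4

114 lbmol/h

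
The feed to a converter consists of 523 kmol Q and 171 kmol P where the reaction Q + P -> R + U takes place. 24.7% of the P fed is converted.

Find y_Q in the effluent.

P reacted = 0.247 × 171 = 42.24 kmol; ν_P = −1, so ξ = 42.24/1 = 42.24 kmol.
Outlet amounts (n = n₀ + ν ξ):
  Q: 523 − 1(42.24) = 480.8
  P: 171 − 1(42.24) = 128.8
  R: 0 + 1(42.24) = 42.24
  U: 0 + 1(42.24) = 42.24
Total out = 694 kmol; y_Q = 480.8 / 694 = 0.6927.

0.693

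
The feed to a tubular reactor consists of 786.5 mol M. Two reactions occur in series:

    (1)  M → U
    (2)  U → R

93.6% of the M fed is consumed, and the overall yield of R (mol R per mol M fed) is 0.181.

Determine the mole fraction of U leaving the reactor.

0.755

Conversion of M: M consumed = 1ξ₁ = 0.936 × 786.5 → ξ₁ = 736.2 mol.
Yield of R: 1ξ₂ / 786.5 = 0.181 → ξ₂ = 142.4 mol.
Outlet amounts (n = n₀ + Σ ν·ξ):
  M: 786.5 − 1(736.2) = 50.34
  U: 0 + 1(736.2) − 1(142.4) = 593.8
  R: 0 + 1(142.4) = 142.4
Total out = 786.5 mol; y_U = 593.8 / 786.5 = 0.755.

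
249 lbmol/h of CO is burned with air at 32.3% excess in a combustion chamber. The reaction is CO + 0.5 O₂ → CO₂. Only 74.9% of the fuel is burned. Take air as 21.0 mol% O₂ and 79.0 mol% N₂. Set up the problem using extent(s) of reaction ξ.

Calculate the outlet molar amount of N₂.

620 lbmol/h

Stoichiometric O₂ = 0.5 × 249 = 124.5 lbmol/h; O₂ fed = 124.5 × 1.323 = 164.7 lbmol/h.
N₂ fed = 164.7 × 79/21 = 619.6 lbmol/h.
Fuel reacted = 0.749 × 249 → ξ = 186.5 lbmol/h.
Outlet (n = n₀ + ν ξ):
  CO: 249 − 1(186.5) = 62.5
  O₂: 164.7 − 0.5(186.5) = 71.46
  N₂: 619.6 (inert)
  CO₂: 0 + 1(186.5) = 186.5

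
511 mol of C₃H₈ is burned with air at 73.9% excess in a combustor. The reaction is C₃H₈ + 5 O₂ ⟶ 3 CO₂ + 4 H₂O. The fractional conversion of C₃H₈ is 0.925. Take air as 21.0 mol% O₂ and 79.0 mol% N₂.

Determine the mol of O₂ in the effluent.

2080 mol

Stoichiometric O₂ = 5 × 511 = 2555 mol; O₂ fed = 2555 × 1.739 = 4443 mol.
N₂ fed = 4443 × 79/21 = 16710 mol.
Fuel reacted = 0.925 × 511 → ξ = 472.7 mol.
Outlet (n = n₀ + ν ξ):
  C₃H₈: 511 − 1(472.7) = 38.32
  O₂: 4443 − 5(472.7) = 2080
  N₂: 16710 (inert)
  CO₂: 0 + 3(472.7) = 1418
  H₂O: 0 + 4(472.7) = 1891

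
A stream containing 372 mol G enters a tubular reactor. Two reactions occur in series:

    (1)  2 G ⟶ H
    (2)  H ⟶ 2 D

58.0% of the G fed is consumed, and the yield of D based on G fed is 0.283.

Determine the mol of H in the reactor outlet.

Conversion of G: G consumed = 2ξ₁ = 0.58 × 372 → ξ₁ = 107.9 mol.
Yield of D: 2ξ₂ / 372 = 0.283 → ξ₂ = 52.64 mol.
Outlet amounts (n = n₀ + Σ ν·ξ):
  G: 372 − 2(107.9) = 156.2
  H: 0 + 1(107.9) − 1(52.64) = 55.24
  D: 0 + 2(52.64) = 105.3

55.2 mol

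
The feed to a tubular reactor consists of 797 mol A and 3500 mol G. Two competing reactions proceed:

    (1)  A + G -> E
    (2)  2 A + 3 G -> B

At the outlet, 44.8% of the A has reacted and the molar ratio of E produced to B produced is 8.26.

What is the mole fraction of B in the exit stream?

Conversion of A: A consumed = 0.448 × 797 = 357.1 mol = 1ξ₁ + 2ξ₂.
Selectivity: 1ξ₁ / (1ξ₂) = 8.26 → ξ₁ = 8.26 ξ₂.
Substitute: (1·8.26 + 2) ξ₂ = 357.1 → ξ₂ = 34.8 mol, ξ₁ = 287.5 mol.
Outlet amounts (n = n₀ + Σ ν·ξ):
  A: 797 − 1(287.5) − 2(34.8) = 439.9
  G: 3500 − 1(287.5) − 3(34.8) = 3108
  E: 0 + 1(287.5) = 287.5
  B: 0 + 1(34.8) = 34.8
Total out = 3870 mol; y_B = 34.8 / 3870 = 0.008992.

0.00899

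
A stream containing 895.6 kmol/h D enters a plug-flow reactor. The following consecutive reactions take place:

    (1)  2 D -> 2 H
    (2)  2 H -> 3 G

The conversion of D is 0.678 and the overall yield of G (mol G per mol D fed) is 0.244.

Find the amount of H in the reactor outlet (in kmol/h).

Conversion of D: D consumed = 2ξ₁ = 0.678 × 895.6 → ξ₁ = 303.6 kmol/h.
Yield of G: 3ξ₂ / 895.6 = 0.244 → ξ₂ = 72.84 kmol/h.
Outlet amounts (n = n₀ + Σ ν·ξ):
  D: 895.6 − 2(303.6) = 288.4
  H: 0 + 2(303.6) − 2(72.84) = 461.5
  G: 0 + 3(72.84) = 218.5

462 kmol/h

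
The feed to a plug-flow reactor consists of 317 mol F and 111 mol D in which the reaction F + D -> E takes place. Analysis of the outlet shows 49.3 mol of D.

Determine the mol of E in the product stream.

For D: n = n₀ − 1ξ → 49.3 = 111 − 1ξ, giving ξ = 61.7 mol.
Outlet amounts (n = n₀ + ν ξ):
  F: 317 − 1(61.7) = 255.3
  D: 111 − 1(61.7) = 49.3
  E: 0 + 1(61.7) = 61.7

61.7 mol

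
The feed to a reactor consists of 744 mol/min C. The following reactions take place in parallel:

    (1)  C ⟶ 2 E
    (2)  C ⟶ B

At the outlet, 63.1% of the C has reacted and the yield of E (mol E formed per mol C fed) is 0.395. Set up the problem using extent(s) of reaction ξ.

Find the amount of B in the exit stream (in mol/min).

Yield of E: 2ξ₁ / 744 = 0.395 → ξ₁ = 146.9 mol/min.
Conversion of C: 1ξ₁ + 1ξ₂ = 0.631 × 744 = 469.5 → ξ₂ = 322.5 mol/min.
Outlet amounts (n = n₀ + Σ ν·ξ):
  C: 744 − 1(146.9) − 1(322.5) = 274.5
  E: 0 + 2(146.9) = 293.9
  B: 0 + 1(322.5) = 322.5

323 mol/min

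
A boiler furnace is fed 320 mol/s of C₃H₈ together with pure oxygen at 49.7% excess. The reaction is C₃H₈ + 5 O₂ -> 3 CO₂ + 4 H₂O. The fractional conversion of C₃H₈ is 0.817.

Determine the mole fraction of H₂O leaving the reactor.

0.351

Stoichiometric O₂ = 5 × 320 = 1600 mol/s; O₂ fed = 1600 × 1.497 = 2395 mol/s.
Fuel reacted = 0.817 × 320 → ξ = 261.4 mol/s.
Outlet (n = n₀ + ν ξ):
  C₃H₈: 320 − 1(261.4) = 58.56
  O₂: 2395 − 5(261.4) = 1088
  CO₂: 0 + 3(261.4) = 784.3
  H₂O: 0 + 4(261.4) = 1046
Total out = 2977 mol/s; y_H₂O = 1046 / 2977 = 0.3513.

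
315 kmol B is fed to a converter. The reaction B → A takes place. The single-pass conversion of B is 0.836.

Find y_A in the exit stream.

B reacted = 0.836 × 315 = 263.3 kmol; ν_B = −1, so ξ = 263.3/1 = 263.3 kmol.
Outlet amounts (n = n₀ + ν ξ):
  B: 315 − 1(263.3) = 51.66
  A: 0 + 1(263.3) = 263.3
Total out = 315 kmol; y_A = 263.3 / 315 = 0.836.

0.836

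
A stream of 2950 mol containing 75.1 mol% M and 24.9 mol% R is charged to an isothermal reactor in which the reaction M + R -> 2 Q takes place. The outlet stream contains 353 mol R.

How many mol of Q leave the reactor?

763 mol

For R: n = n₀ − 1ξ → 353 = 734.5 − 1ξ, giving ξ = 381.5 mol.
Outlet amounts (n = n₀ + ν ξ):
  M: 2215 − 1(381.5) = 1834
  R: 734.5 − 1(381.5) = 353
  Q: 0 + 2(381.5) = 763.1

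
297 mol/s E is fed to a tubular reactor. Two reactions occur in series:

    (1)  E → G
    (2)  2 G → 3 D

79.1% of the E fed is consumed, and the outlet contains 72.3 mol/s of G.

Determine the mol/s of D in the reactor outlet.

Conversion of E: E consumed = 1ξ₁ = 0.791 × 297 → ξ₁ = 234.9 mol/s.
G balance: n_G = 0 + 1ξ₁ − 2ξ₂ = 72.3 → ξ₂ = (1·234.9 − 72.3)/2 = 81.31 mol/s.
Outlet amounts (n = n₀ + Σ ν·ξ):
  E: 297 − 1(234.9) = 62.07
  G: 0 + 1(234.9) − 2(81.31) = 72.3
  D: 0 + 3(81.31) = 243.9

244 mol/s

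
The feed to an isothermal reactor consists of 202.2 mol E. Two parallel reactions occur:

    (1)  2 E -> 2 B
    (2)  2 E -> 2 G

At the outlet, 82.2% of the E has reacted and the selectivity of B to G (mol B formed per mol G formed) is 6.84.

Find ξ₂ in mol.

ξ₂ = 10.6 mol

Conversion of E: E consumed = 0.822 × 202.2 = 166.2 mol = 2ξ₁ + 2ξ₂.
Selectivity: 2ξ₁ / (2ξ₂) = 6.84 → ξ₁ = 6.84 ξ₂.
Substitute: (2·6.84 + 2) ξ₂ = 166.2 → ξ₂ = 10.6 mol, ξ₁ = 72.5 mol.
Outlet amounts (n = n₀ + Σ ν·ξ):
  E: 202.2 − 2(72.5) − 2(10.6) = 35.99
  B: 0 + 2(72.5) = 145
  G: 0 + 2(10.6) = 21.2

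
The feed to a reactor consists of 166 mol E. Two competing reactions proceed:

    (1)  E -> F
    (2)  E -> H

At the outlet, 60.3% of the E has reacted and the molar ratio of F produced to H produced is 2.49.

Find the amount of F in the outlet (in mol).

Conversion of E: E consumed = 0.603 × 166 = 100.1 mol = 1ξ₁ + 1ξ₂.
Selectivity: 1ξ₁ / (1ξ₂) = 2.49 → ξ₁ = 2.49 ξ₂.
Substitute: (1·2.49 + 1) ξ₂ = 100.1 → ξ₂ = 28.68 mol, ξ₁ = 71.42 mol.
Outlet amounts (n = n₀ + Σ ν·ξ):
  E: 166 − 1(71.42) − 1(28.68) = 65.9
  F: 0 + 1(71.42) = 71.42
  H: 0 + 1(28.68) = 28.68

71.4 mol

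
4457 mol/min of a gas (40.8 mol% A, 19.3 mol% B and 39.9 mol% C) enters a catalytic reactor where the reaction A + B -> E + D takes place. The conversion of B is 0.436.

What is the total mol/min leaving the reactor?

4460 mol/min

B reacted = 0.436 × 860.2 = 375 mol/min; ν_B = −1, so ξ = 375/1 = 375 mol/min.
Outlet amounts (n = n₀ + ν ξ):
  A: 1818 − 1(375) = 1443
  B: 860.2 − 1(375) = 485.2
  E: 0 + 1(375) = 375
  D: 0 + 1(375) = 375
  C: 1778 (inert)
Total out = 1443 + 485.2 + 375 + 375 + 1778 = 4457 mol/min.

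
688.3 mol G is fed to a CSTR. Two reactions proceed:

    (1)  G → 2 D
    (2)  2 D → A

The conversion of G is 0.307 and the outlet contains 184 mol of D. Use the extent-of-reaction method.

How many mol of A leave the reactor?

Conversion of G: G consumed = 1ξ₁ = 0.307 × 688.3 → ξ₁ = 211.3 mol.
D balance: n_D = 0 + 2ξ₁ − 2ξ₂ = 184 → ξ₂ = (2·211.3 − 184)/2 = 119.3 mol.
Outlet amounts (n = n₀ + Σ ν·ξ):
  G: 688.3 − 1(211.3) = 477
  D: 0 + 2(211.3) − 2(119.3) = 184
  A: 0 + 1(119.3) = 119.3

119 mol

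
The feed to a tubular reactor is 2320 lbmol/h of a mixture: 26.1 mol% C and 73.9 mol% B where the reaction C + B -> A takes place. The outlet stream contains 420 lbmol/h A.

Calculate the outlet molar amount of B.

For A: n = n₀ + 1ξ → 420 = 0 + 1ξ, giving ξ = 420 lbmol/h.
Outlet amounts (n = n₀ + ν ξ):
  C: 605.5 − 1(420) = 185.5
  B: 1714 − 1(420) = 1294
  A: 0 + 1(420) = 420

1290 lbmol/h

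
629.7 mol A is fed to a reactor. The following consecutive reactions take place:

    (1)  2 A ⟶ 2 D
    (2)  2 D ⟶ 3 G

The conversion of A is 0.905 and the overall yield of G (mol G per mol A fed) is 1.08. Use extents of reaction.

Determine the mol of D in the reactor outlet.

116 mol

Conversion of A: A consumed = 2ξ₁ = 0.905 × 629.7 → ξ₁ = 284.9 mol.
Yield of G: 3ξ₂ / 629.7 = 1.08 → ξ₂ = 226.7 mol.
Outlet amounts (n = n₀ + Σ ν·ξ):
  A: 629.7 − 2(284.9) = 59.82
  D: 0 + 2(284.9) − 2(226.7) = 116.5
  G: 0 + 3(226.7) = 680.1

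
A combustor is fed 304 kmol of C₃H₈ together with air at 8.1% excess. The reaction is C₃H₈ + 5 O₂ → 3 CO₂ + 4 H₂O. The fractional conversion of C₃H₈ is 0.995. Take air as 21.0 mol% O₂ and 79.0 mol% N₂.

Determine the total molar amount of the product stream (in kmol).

Stoichiometric O₂ = 5 × 304 = 1520 kmol; O₂ fed = 1520 × 1.081 = 1643 kmol.
N₂ fed = 1643 × 79/21 = 6181 kmol.
Fuel reacted = 0.995 × 304 → ξ = 302.5 kmol.
Outlet (n = n₀ + ν ξ):
  C₃H₈: 304 − 1(302.5) = 1.52
  O₂: 1643 − 5(302.5) = 130.7
  N₂: 6181 (inert)
  CO₂: 0 + 3(302.5) = 907.4
  H₂O: 0 + 4(302.5) = 1210
Total out = 1.52 + 130.7 + 6181 + 907.4 + 1210 = 8431 kmol.

8430 kmol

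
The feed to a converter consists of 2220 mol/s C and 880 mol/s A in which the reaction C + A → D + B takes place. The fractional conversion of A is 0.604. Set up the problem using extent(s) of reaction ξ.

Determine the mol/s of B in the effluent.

A reacted = 0.604 × 880 = 531.5 mol/s; ν_A = −1, so ξ = 531.5/1 = 531.5 mol/s.
Outlet amounts (n = n₀ + ν ξ):
  C: 2220 − 1(531.5) = 1688
  A: 880 − 1(531.5) = 348.5
  D: 0 + 1(531.5) = 531.5
  B: 0 + 1(531.5) = 531.5

532 mol/s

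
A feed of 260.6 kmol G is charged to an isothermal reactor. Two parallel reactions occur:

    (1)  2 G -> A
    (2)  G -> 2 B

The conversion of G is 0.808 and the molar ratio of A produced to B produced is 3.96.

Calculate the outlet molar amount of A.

99 kmol

Conversion of G: G consumed = 0.808 × 260.6 = 210.6 kmol = 2ξ₁ + 1ξ₂.
Selectivity: 1ξ₁ / (2ξ₂) = 3.96 → ξ₁ = 7.92 ξ₂.
Substitute: (2·7.92 + 1) ξ₂ = 210.6 → ξ₂ = 12.5 kmol, ξ₁ = 99.03 kmol.
Outlet amounts (n = n₀ + Σ ν·ξ):
  G: 260.6 − 2(99.03) − 1(12.5) = 50.04
  A: 0 + 1(99.03) = 99.03
  B: 0 + 2(12.5) = 25.01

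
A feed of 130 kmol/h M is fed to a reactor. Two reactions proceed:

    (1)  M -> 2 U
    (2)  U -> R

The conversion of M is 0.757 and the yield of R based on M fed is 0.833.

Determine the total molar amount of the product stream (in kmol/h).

Conversion of M: M consumed = 1ξ₁ = 0.757 × 130 → ξ₁ = 98.41 kmol/h.
Yield of R: 1ξ₂ / 130 = 0.833 → ξ₂ = 108.3 kmol/h.
Outlet amounts (n = n₀ + Σ ν·ξ):
  M: 130 − 1(98.41) = 31.59
  U: 0 + 2(98.41) − 1(108.3) = 88.53
  R: 0 + 1(108.3) = 108.3
Total out = 31.59 + 88.53 + 108.3 = 228.4 kmol/h.

228 kmol/h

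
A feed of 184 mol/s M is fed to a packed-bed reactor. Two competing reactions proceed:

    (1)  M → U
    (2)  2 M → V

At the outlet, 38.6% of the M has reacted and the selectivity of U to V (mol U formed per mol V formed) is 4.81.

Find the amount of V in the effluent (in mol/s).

10.4 mol/s

Conversion of M: M consumed = 0.386 × 184 = 71.02 mol/s = 1ξ₁ + 2ξ₂.
Selectivity: 1ξ₁ / (1ξ₂) = 4.81 → ξ₁ = 4.81 ξ₂.
Substitute: (1·4.81 + 2) ξ₂ = 71.02 → ξ₂ = 10.43 mol/s, ξ₁ = 50.17 mol/s.
Outlet amounts (n = n₀ + Σ ν·ξ):
  M: 184 − 1(50.17) − 2(10.43) = 113
  U: 0 + 1(50.17) = 50.17
  V: 0 + 1(10.43) = 10.43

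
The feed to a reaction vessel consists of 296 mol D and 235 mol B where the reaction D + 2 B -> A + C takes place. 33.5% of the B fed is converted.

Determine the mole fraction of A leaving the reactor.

B reacted = 0.335 × 235 = 78.73 mol; ν_B = −2, so ξ = 78.73/2 = 39.36 mol.
Outlet amounts (n = n₀ + ν ξ):
  D: 296 − 1(39.36) = 256.6
  B: 235 − 2(39.36) = 156.3
  A: 0 + 1(39.36) = 39.36
  C: 0 + 1(39.36) = 39.36
Total out = 491.6 mol; y_A = 39.36 / 491.6 = 0.08006.

0.0801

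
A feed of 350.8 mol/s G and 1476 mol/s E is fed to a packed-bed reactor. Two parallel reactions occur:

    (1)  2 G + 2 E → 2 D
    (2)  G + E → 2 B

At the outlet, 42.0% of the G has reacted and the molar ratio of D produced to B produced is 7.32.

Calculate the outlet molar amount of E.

1330 mol/s

Conversion of G: G consumed = 0.42 × 350.8 = 147.3 mol/s = 2ξ₁ + 1ξ₂.
Selectivity: 2ξ₁ / (2ξ₂) = 7.32 → ξ₁ = 7.32 ξ₂.
Substitute: (2·7.32 + 1) ξ₂ = 147.3 → ξ₂ = 9.42 mol/s, ξ₁ = 68.96 mol/s.
Outlet amounts (n = n₀ + Σ ν·ξ):
  G: 350.8 − 2(68.96) − 1(9.42) = 203.5
  E: 1476 − 2(68.96) − 1(9.42) = 1329
  D: 0 + 2(68.96) = 137.9
  B: 0 + 2(9.42) = 18.84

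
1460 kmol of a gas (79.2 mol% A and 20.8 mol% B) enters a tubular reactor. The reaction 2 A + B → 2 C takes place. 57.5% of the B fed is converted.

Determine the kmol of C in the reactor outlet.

B reacted = 0.575 × 303.7 = 174.6 kmol; ν_B = −1, so ξ = 174.6/1 = 174.6 kmol.
Outlet amounts (n = n₀ + ν ξ):
  A: 1156 − 2(174.6) = 807.1
  B: 303.7 − 1(174.6) = 129.1
  C: 0 + 2(174.6) = 349.2

349 kmol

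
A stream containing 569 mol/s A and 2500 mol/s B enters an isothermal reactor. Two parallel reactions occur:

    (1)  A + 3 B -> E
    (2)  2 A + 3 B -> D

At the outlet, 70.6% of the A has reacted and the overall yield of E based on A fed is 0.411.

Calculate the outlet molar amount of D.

Yield of E: 1ξ₁ / 569 = 0.411 → ξ₁ = 233.9 mol/s.
Conversion of A: 1ξ₁ + 2ξ₂ = 0.706 × 569 = 401.7 → ξ₂ = 83.93 mol/s.
Outlet amounts (n = n₀ + Σ ν·ξ):
  A: 569 − 1(233.9) − 2(83.93) = 167.3
  B: 2500 − 3(233.9) − 3(83.93) = 1547
  E: 0 + 1(233.9) = 233.9
  D: 0 + 1(83.93) = 83.93

83.9 mol/s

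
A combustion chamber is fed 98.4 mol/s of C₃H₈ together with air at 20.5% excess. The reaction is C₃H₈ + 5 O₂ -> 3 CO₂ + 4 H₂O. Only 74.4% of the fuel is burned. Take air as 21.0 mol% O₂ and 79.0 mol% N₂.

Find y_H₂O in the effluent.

0.0978

Stoichiometric O₂ = 5 × 98.4 = 492 mol/s; O₂ fed = 492 × 1.205 = 592.9 mol/s.
N₂ fed = 592.9 × 79/21 = 2230 mol/s.
Fuel reacted = 0.744 × 98.4 → ξ = 73.21 mol/s.
Outlet (n = n₀ + ν ξ):
  C₃H₈: 98.4 − 1(73.21) = 25.19
  O₂: 592.9 − 5(73.21) = 226.8
  N₂: 2230 (inert)
  CO₂: 0 + 3(73.21) = 219.6
  H₂O: 0 + 4(73.21) = 292.8
Total out = 2995 mol/s; y_H₂O = 292.8 / 2995 = 0.09778.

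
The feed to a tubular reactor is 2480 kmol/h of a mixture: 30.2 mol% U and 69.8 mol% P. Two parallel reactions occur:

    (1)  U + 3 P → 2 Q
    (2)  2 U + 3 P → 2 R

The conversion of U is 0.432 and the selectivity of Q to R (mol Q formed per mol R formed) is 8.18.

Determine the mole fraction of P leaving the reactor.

Conversion of U: U consumed = 0.432 × 749 = 323.6 kmol/h = 1ξ₁ + 2ξ₂.
Selectivity: 2ξ₁ / (2ξ₂) = 8.18 → ξ₁ = 8.18 ξ₂.
Substitute: (1·8.18 + 2) ξ₂ = 323.6 → ξ₂ = 31.78 kmol/h, ξ₁ = 260 kmol/h.
Outlet amounts (n = n₀ + Σ ν·ξ):
  U: 749 − 1(260) − 2(31.78) = 425.4
  P: 1731 − 3(260) − 3(31.78) = 855.7
  Q: 0 + 2(260) = 520
  R: 0 + 2(31.78) = 63.57
Total out = 1865 kmol/h; y_P = 855.7 / 1865 = 0.4589.

0.459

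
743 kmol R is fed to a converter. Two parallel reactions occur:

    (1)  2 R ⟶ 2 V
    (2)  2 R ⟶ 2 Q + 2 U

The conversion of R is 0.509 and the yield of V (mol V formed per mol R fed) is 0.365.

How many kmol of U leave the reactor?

Yield of V: 2ξ₁ / 743 = 0.365 → ξ₁ = 135.6 kmol.
Conversion of R: 2ξ₁ + 2ξ₂ = 0.509 × 743 = 378.2 → ξ₂ = 53.5 kmol.
Outlet amounts (n = n₀ + Σ ν·ξ):
  R: 743 − 2(135.6) − 2(53.5) = 364.8
  V: 0 + 2(135.6) = 271.2
  Q: 0 + 2(53.5) = 107
  U: 0 + 2(53.5) = 107

107 kmol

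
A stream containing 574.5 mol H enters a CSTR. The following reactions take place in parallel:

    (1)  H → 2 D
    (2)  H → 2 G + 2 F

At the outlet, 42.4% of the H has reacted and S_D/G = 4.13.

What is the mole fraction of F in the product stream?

Conversion of H: H consumed = 0.424 × 574.5 = 243.6 mol = 1ξ₁ + 1ξ₂.
Selectivity: 2ξ₁ / (2ξ₂) = 4.13 → ξ₁ = 4.13 ξ₂.
Substitute: (1·4.13 + 1) ξ₂ = 243.6 → ξ₂ = 47.48 mol, ξ₁ = 196.1 mol.
Outlet amounts (n = n₀ + Σ ν·ξ):
  H: 574.5 − 1(196.1) − 1(47.48) = 330.9
  D: 0 + 2(196.1) = 392.2
  G: 0 + 2(47.48) = 94.97
  F: 0 + 2(47.48) = 94.97
Total out = 913.1 mol; y_F = 94.97 / 913.1 = 0.104.

0.104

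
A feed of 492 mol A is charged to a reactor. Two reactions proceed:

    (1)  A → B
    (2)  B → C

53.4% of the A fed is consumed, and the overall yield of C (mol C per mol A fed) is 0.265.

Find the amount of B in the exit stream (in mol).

Conversion of A: A consumed = 1ξ₁ = 0.534 × 492 → ξ₁ = 262.7 mol.
Yield of C: 1ξ₂ / 492 = 0.265 → ξ₂ = 130.4 mol.
Outlet amounts (n = n₀ + Σ ν·ξ):
  A: 492 − 1(262.7) = 229.3
  B: 0 + 1(262.7) − 1(130.4) = 132.3
  C: 0 + 1(130.4) = 130.4

132 mol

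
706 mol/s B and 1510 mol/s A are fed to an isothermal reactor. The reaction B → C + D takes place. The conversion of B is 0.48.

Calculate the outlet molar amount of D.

B reacted = 0.48 × 706 = 338.9 mol/s; ν_B = −1, so ξ = 338.9/1 = 338.9 mol/s.
Outlet amounts (n = n₀ + ν ξ):
  B: 706 − 1(338.9) = 367.1
  C: 0 + 1(338.9) = 338.9
  D: 0 + 1(338.9) = 338.9
  A: 1510 (inert)

339 mol/s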